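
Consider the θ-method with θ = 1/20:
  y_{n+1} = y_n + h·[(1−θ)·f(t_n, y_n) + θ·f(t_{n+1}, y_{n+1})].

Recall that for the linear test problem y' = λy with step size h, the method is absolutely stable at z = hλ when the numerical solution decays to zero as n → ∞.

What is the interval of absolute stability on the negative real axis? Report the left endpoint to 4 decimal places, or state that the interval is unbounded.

On y'=λy, z=hλ:
  y_{n+1} = y_n + z·[19/20·y_n + 1/20·y_{n+1}] ⇒ (1 − 1/20z)y_{n+1} = (1 + 19/20z)y_n
  ⇒ R(z) = (1 + 19/20z)/(1 − 1/20z).

Need |R(x)|<1, x<0.
x=-0.44: |R|=0.5695
R=−1: 1+19/20x = −1+1/20x ⇒ -9/10x=2 ⇒ x=2/(-9/10)=-2.2222
Confirm numerically:
  x=-1.687: |R|=0.55577 <1
  x=-1.461: |R|=0.36154 <1
  x=-1.348: |R|=0.26288 <1
  x=-1.010: |R|=0.03855 <1
  x=-2.794: |R|=1.45152 >1
  x=-2.695: |R|=1.37497 >1
  x=-2.630: |R|=1.32435 >1
Interval (-2.2222, 0).

(-2.2222, 0).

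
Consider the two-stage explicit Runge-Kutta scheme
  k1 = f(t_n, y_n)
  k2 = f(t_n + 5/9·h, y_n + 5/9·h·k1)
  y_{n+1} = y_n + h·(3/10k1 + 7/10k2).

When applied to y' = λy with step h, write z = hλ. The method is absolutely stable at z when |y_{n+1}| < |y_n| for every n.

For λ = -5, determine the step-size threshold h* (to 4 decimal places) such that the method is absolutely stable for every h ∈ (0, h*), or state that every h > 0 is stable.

(-2.5714,0); λ=-5 ⇒ h* = (18/7)/5 = 0.5143.

On y'=λy, z=hλ:
  k1=λy_n ⇒ h·k1=z·y_n;  k2=λ(1+5/9z)y_n ⇒ h·k2=z(1+5/9z)y_n
  y_{n+1}/y_n = 1 + 3/10z + 7/10z(1+5/9z) = 1 + z + 7/18z²
  Hence R(z) = 1 + z + 7/18z².

Solve |R(x)|<1 on ℝ⁻.
x=-1.12: |R|=0.3678
R=1: x+7/18x²=0 ⇒ x=−18/7=-2.5714; min R=1−1/(4·7/18)=0.3571>−1
Confirm numerically:
  x=-2.329: |R|=0.78043 <1
  x=-2.243: |R|=0.71352 <1
  x=-1.913: |R|=0.51017 <1
  x=-3.016: |R|=1.52143 >1
  x=-2.847: |R|=1.30510 >1
So |R|<1 on (-2.5714, 0).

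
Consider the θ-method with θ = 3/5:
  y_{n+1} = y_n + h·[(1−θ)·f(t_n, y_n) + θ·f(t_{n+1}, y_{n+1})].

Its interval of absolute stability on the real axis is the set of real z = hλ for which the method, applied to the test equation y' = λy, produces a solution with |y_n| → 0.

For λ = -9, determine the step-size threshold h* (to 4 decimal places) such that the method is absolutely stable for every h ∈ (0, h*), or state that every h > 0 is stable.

Test eqn y'=λy, z=hλ:
  y_{n+1} = y_n + z·[2/5·y_n + 3/5·y_{n+1}] ⇒ (1 − 3/5z)y_{n+1} = (1 + 2/5z)y_n
  so R(z) = (1 + 2/5z)/(1 − 3/5z).

Need |R(x)|<1, x<0.
x=-1.29: |R|=0.2728
x=-2: |R|=0.0909
x=-10: |R|=0.4286
x=-100: |R|=0.6393
θ=3/5≥1/2 ⇒ |1+2/5x|<|1−3/5x| ∀x<0 ⇒ interval (−∞,0).

(−∞, 0) — no finite endpoint. Any h>0 works for λ=-9.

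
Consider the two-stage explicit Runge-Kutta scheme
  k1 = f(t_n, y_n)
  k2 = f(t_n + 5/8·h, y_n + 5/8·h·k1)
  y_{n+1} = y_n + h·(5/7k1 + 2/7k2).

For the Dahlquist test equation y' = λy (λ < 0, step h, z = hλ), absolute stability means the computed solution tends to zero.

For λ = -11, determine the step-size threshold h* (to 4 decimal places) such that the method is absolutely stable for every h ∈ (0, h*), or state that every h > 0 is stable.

Test eqn y'=λy, z=hλ:
  k1=λy_n ⇒ h·k1=z·y_n;  k2=λ(1+5/8z)y_n ⇒ h·k2=z(1+5/8z)y_n
  y_{n+1}/y_n = 1 + 5/7z + 2/7z(1+5/8z) = 1 + z + 5/28z²
  Hence R(z) = 1 + z + 5/28z².

Solve |R(x)|<1 on ℝ⁻.
x=-1.29: |R|=0.0072
R=1: x+5/28x²=0 ⇒ x=−28/5=-5.6000; min R=1−1/(4·5/28)=-0.4000>−1
Confirm numerically:
  x=-4.266: |R|=0.01622 <1
  x=-3.618: |R|=0.28051 <1
  x=-3.527: |R|=0.30562 <1
  x=-3.192: |R|=0.37256 <1
  x=-6.099: |R|=1.54346 >1
  x=-5.701: |R|=1.10282 >1
  x=-5.620: |R|=1.02007 >1
Interval (-5.6000, 0).

(-5.6000,0); λ=-11 ⇒ h* = (28/5)/11 = 0.5091.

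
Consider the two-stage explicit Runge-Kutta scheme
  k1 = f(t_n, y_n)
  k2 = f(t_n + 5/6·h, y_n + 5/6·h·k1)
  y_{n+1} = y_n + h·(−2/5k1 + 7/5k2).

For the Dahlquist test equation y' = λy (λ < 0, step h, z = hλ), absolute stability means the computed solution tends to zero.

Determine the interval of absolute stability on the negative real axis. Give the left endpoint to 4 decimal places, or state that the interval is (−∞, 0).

On y'=λy, z=hλ:
  k1=λy_n ⇒ h·k1=z·y_n;  k2=λ(1+5/6z)y_n ⇒ h·k2=z(1+5/6z)y_n
  y_{n+1}/y_n = 1 − 2/5z + 7/5z(1+5/6z) = 1 + z + 7/6z²
  so R(z) = 1 + z + 7/6z².

Boundary: |R(x)|=1, x<0.
x=-0.55: |R|=0.8029
R=1: x+7/6x²=0 ⇒ x=−6/7=-0.8571; min R=1−1/(4·7/6)=0.7857>−1
Confirm numerically:
  x=-0.720: |R|=0.88480 <1
  x=-0.536: |R|=0.79918 <1
  x=-0.455: |R|=0.78653 <1
  x=-1.449: |R|=2.00053 >1
  x=-1.253: |R|=1.57868 >1
  x=-1.161: |R|=1.41157 >1
Interval (-0.8571, 0).

(-0.8571, 0).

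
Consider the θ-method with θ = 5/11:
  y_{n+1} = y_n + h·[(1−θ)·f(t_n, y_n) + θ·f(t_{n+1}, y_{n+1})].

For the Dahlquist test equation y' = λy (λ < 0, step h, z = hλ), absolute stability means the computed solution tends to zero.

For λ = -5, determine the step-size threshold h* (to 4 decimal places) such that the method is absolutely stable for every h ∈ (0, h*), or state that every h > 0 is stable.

On y'=λy, z=hλ:
  y_{n+1} = y_n + z·[6/11·y_n + 5/11·y_{n+1}] ⇒ (1 − 5/11z)y_{n+1} = (1 + 6/11z)y_n
  Hence R(z) = (1 + 6/11z)/(1 − 5/11z).

Need |R(x)|<1, x<0.
x=-0.46: |R|=0.6195
R=−1: 1+6/11x = −1+5/11x ⇒ -1/11x=2 ⇒ x=2/(-1/11)=-22.0000
Confirm numerically:
  x=-17.840: |R|=0.95848 <1
  x=-15.666: |R|=0.92909 <1
  x=-13.623: |R|=0.89412 <1
  x=-22.508: |R|=1.00411 >1
  x=-22.233: |R|=1.00191 >1
  x=-22.099: |R|=1.00081 >1
So |R|<1 on (-22.0000, 0).

(-22.0000,0); λ=-5 ⇒ h* = (22)/5 = 4.4000.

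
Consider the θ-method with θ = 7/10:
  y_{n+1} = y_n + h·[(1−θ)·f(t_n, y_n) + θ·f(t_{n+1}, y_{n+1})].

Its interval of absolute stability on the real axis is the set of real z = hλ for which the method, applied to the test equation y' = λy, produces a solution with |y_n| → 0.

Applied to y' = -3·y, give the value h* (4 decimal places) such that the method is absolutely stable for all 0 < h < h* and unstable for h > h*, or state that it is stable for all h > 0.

interval (−∞, 0). Any h>0 works for λ=-3.

Test eqn y'=λy, z=hλ:
  y_{n+1} = y_n + z·[3/10·y_n + 7/10·y_{n+1}] ⇒ (1 − 7/10z)y_{n+1} = (1 + 3/10z)y_n
  Hence R(z) = (1 + 3/10z)/(1 − 7/10z).

Find x<0 with |R(x)|<1.
x=-1.37: |R|=0.3007
x=-2: |R|=0.1667
x=-10: |R|=0.2500
x=-100: |R|=0.4085
θ=7/10≥1/2 ⇒ |1+3/10x|<|1−7/10x| ∀x<0 ⇒ interval (−∞,0).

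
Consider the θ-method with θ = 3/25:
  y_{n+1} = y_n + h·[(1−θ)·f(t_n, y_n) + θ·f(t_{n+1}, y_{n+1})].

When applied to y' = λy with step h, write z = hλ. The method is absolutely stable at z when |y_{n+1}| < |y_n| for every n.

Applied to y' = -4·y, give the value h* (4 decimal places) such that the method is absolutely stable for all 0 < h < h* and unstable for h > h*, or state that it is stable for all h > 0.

Set f=λy, z=hλ:
  y_{n+1} = y_n + z·[22/25·y_n + 3/25·y_{n+1}] ⇒ (1 − 3/25z)y_{n+1} = (1 + 22/25z)y_n
  R(z) = (1 + 22/25z)/(1 − 3/25z).

Solve |R(x)|<1 on ℝ⁻.
x=-0.92: |R|=0.1715
R=−1: 1+22/25x = −1+3/25x ⇒ -19/25x=2 ⇒ x=2/(-19/25)=-2.6316
Confirm numerically:
  x=-2.524: |R|=0.93725 <1
  x=-1.920: |R|=0.56047 <1
  x=-1.853: |R|=0.51592 <1
  x=-2.826: |R|=1.11034 >1
  x=-2.810: |R|=1.10141 >1
  x=-2.767: |R|=1.07726 >1
Interval (-2.6316, 0).

(-2.6316,0); λ=-4 ⇒ h* = (50/19)/4 = 0.6579.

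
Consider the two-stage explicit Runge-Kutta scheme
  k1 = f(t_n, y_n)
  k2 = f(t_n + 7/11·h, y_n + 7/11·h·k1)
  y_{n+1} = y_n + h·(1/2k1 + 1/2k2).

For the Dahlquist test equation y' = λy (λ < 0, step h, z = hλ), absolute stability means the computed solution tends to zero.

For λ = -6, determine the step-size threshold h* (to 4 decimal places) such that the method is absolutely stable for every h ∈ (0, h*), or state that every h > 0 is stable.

(-3.1429,0); λ=-6 ⇒ h* = (22/7)/6 = 0.5238.

On y'=λy, z=hλ:
  k1=λy_n ⇒ h·k1=z·y_n;  k2=λ(1+7/11z)y_n ⇒ h·k2=z(1+7/11z)y_n
  y_{n+1}/y_n = 1 + 1/2z + 1/2z(1+7/11z) = 1 + z + 7/22z²
  ⇒ R(z) = 1 + z + 7/22z².

Solve |R(x)|<1 on ℝ⁻.
x=-0.96: |R|=0.3332
R=1: x+7/22x²=0 ⇒ x=−22/7=-3.1429; min R=1−1/(4·7/22)=0.2143>−1
Confirm numerically:
  x=-2.870: |R|=0.75083 <1
  x=-2.861: |R|=0.74342 <1
  x=-2.383: |R|=0.42386 <1
  x=-3.644: |R|=1.58105 >1
  x=-3.402: |R|=1.28051 >1
Stable set (-3.1429, 0).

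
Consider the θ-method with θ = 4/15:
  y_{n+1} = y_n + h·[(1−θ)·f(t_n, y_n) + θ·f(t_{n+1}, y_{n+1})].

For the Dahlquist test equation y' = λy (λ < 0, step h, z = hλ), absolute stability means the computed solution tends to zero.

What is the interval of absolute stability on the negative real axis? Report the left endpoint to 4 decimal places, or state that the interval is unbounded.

Set f=λy, z=hλ:
  y_{n+1} = y_n + z·[11/15·y_n + 4/15·y_{n+1}] ⇒ (1 − 4/15z)y_{n+1} = (1 + 11/15z)y_n
  Hence R(z) = (1 + 11/15z)/(1 − 4/15z).

Solve |R(x)|<1 on ℝ⁻.
x=-0.8: |R|=0.3407
R=−1: 1+11/15x = −1+4/15x ⇒ -7/15x=2 ⇒ x=2/(-7/15)=-4.2857
Confirm numerically:
  x=-2.942: |R|=0.64861 <1
  x=-2.465: |R|=0.48733 <1
  x=-1.842: |R|=0.23525 <1
  x=-4.733: |R|=1.09227 >1
  x=-4.365: |R|=1.01710 >1
So |R|<1 on (-4.2857, 0).

(-4.2857, 0).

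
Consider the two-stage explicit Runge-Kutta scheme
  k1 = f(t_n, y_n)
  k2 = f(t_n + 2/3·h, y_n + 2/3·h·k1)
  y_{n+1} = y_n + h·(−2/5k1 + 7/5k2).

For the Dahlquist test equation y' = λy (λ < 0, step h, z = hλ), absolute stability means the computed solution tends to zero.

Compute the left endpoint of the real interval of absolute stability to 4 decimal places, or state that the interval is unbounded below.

left endpoint -1.0714.

Set f=λy, z=hλ:
  k1=λy_n ⇒ h·k1=z·y_n;  k2=λ(1+2/3z)y_n ⇒ h·k2=z(1+2/3z)y_n
  y_{n+1}/y_n = 1 − 2/5z + 7/5z(1+2/3z) = 1 + z + 14/15z²
  Hence R(z) = 1 + z + 14/15z².

Find x<0 with |R(x)|<1.
x=-0.6: |R|=0.7360
R=1: x+14/15x²=0 ⇒ x=−15/14=-1.0714; min R=1−1/(4·14/15)=0.7321>−1
Confirm numerically:
  x=-1.045: |R|=0.97422 <1
  x=-0.968: |R|=0.90656 <1
  x=-0.651: |R|=0.74455 <1
  x=-0.604: |R|=0.73649 <1
  x=-1.312: |R|=1.29459 >1
  x=-1.170: |R|=1.10764 >1
Interval (-1.0714, 0).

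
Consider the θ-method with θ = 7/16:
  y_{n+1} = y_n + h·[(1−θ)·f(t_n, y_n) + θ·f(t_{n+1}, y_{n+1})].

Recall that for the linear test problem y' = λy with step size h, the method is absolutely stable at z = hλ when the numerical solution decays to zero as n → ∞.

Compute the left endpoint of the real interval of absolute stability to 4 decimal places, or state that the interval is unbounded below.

Test eqn y'=λy, z=hλ:
  y_{n+1} = y_n + z·[9/16·y_n + 7/16·y_{n+1}] ⇒ (1 − 7/16z)y_{n+1} = (1 + 9/16z)y_n
  so R(z) = (1 + 9/16z)/(1 − 7/16z).

Need |R(x)|<1, x<0.
x=-1.76: |R|=0.0056
R=−1: 1+9/16x = −1+7/16x ⇒ -1/8x=2 ⇒ x=2/(-1/8)=-16.0000
Confirm numerically:
  x=-14.627: |R|=0.97681 <1
  x=-11.234: |R|=0.89928 <1
  x=-6.569: |R|=0.69569 <1
  x=-16.531: |R|=1.00806 >1
  x=-16.279: |R|=1.00429 >1
So |R|<1 on (-16.0000, 0).

z* = -16.0000.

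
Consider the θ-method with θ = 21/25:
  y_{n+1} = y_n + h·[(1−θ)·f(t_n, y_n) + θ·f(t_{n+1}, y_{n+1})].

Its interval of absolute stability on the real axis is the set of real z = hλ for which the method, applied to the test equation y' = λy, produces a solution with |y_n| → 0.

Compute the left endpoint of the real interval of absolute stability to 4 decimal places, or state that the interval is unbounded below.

With y'=λy (z=hλ):
  y_{n+1} = y_n + z·[4/25·y_n + 21/25·y_{n+1}] ⇒ (1 − 21/25z)y_{n+1} = (1 + 4/25z)y_n
  so R(z) = (1 + 4/25z)/(1 − 21/25z).

Solve |R(x)|<1 on ℝ⁻.
x=-0.98: |R|=0.4625
x=-2: |R|=0.2537
x=-10: |R|=0.0638
x=-100: |R|=0.1765
θ=21/25≥1/2 ⇒ |1+4/25x|<|1−21/25x| ∀x<0 ⇒ unbounded interval.

(−∞, 0) — no finite endpoint.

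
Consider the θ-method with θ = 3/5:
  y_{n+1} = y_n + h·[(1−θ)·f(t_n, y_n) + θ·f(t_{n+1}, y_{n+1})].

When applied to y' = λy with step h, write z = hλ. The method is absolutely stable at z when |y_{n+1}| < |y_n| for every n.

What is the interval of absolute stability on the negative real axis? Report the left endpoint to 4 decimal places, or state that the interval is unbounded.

unbounded; (−∞, 0).

Test eqn y'=λy, z=hλ:
  y_{n+1} = y_n + z·[2/5·y_n + 3/5·y_{n+1}] ⇒ (1 − 3/5z)y_{n+1} = (1 + 2/5z)y_n
  ⇒ R(z) = (1 + 2/5z)/(1 − 3/5z).

Need |R(x)|<1, x<0.
x=-1.25: |R|=0.2857
x=-2: |R|=0.0909
x=-10: |R|=0.4286
x=-100: |R|=0.6393
θ=3/5≥1/2 ⇒ |1+2/5x|<|1−3/5x| ∀x<0 ⇒ interval (−∞,0).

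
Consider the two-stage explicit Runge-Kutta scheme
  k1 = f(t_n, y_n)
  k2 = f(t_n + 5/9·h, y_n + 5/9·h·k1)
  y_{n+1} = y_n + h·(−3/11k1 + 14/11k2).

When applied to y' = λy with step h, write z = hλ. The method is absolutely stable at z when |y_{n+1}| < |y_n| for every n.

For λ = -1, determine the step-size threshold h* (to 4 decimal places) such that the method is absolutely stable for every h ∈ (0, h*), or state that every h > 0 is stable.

With y'=λy (z=hλ):
  k1=λy_n ⇒ h·k1=z·y_n;  k2=λ(1+5/9z)y_n ⇒ h·k2=z(1+5/9z)y_n
  y_{n+1}/y_n = 1 − 3/11z + 14/11z(1+5/9z) = 1 + z + 70/99z²
  R(z) = 1 + z + 70/99z².

Boundary: |R(x)|=1, x<0.
x=-1.77: |R|=1.4452
R=1: x+70/99x²=0 ⇒ x=−99/70=-1.4143; min R=1−1/(4·70/99)=0.6464>−1
Confirm numerically:
  x=-0.985: |R|=0.70102 <1
  x=-0.931: |R|=0.68186 <1
  x=-0.876: |R|=0.66659 <1
  x=-0.675: |R|=0.64716 <1
  x=-1.957: |R|=1.75097 >1
  x=-1.814: |R|=1.51268 >1
  x=-1.765: |R|=1.43768 >1
Interval (-1.4143, 0).

(-1.4143,0); λ=-1 ⇒ h* = (99/70)/1 = 1.4143.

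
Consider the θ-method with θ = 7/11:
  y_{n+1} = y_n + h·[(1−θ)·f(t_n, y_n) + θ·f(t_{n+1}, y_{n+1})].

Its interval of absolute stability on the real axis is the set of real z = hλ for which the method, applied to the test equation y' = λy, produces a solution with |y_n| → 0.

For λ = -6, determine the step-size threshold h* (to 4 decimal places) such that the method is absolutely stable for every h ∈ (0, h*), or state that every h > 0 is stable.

(−∞, 0) — no finite endpoint. Any h>0 works for λ=-6.

Test eqn y'=λy, z=hλ:
  y_{n+1} = y_n + z·[4/11·y_n + 7/11·y_{n+1}] ⇒ (1 − 7/11z)y_{n+1} = (1 + 4/11z)y_n
  so R(z) = (1 + 4/11z)/(1 − 7/11z).

Need |R(x)|<1, x<0.
x=-1.18: |R|=0.3261
x=-2: |R|=0.1200
x=-10: |R|=0.3580
x=-100: |R|=0.5471
θ=7/11≥1/2 ⇒ |1+4/11x|<|1−7/11x| ∀x<0 ⇒ stable on all of ℝ⁻.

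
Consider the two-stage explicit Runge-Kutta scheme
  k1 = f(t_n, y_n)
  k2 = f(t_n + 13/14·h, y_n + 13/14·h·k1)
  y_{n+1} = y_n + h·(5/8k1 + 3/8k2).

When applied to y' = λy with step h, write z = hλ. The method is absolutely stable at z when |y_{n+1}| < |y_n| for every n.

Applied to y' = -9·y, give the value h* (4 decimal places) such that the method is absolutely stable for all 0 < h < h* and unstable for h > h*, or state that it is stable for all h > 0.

Set f=λy, z=hλ:
  k1=λy_n ⇒ h·k1=z·y_n;  k2=λ(1+13/14z)y_n ⇒ h·k2=z(1+13/14z)y_n
  y_{n+1}/y_n = 1 + 5/8z + 3/8z(1+13/14z) = 1 + z + 39/112z²
  so R(z) = 1 + z + 39/112z².

Need |R(x)|<1, x<0.
x=-0.41: |R|=0.6485
R=1: x+39/112x²=0 ⇒ x=−112/39=-2.8718; min R=1−1/(4·39/112)=0.2821>−1
Confirm numerically:
  x=-2.714: |R|=0.85088 <1
  x=-2.364: |R|=0.58199 <1
  x=-1.646: |R|=0.29742 <1
  x=-1.219: |R|=0.29843 <1
  x=-3.075: |R|=1.21758 >1
  x=-2.955: |R|=1.08562 >1
Interval (-2.8718, 0).

(-2.8718,0); λ=-9 ⇒ h* = (112/39)/9 = 0.3191.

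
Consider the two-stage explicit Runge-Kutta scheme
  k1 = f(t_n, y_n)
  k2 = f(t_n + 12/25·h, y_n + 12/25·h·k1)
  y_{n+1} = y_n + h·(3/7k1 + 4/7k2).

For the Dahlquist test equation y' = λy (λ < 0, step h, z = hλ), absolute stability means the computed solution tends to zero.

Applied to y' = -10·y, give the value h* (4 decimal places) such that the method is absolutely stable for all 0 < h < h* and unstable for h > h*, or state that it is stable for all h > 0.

(-3.6458,0); λ=-10 ⇒ h* = (175/48)/10 = 0.3646.

With y'=λy (z=hλ):
  k1=λy_n ⇒ h·k1=z·y_n;  k2=λ(1+12/25z)y_n ⇒ h·k2=z(1+12/25z)y_n
  y_{n+1}/y_n = 1 + 3/7z + 4/7z(1+12/25z) = 1 + z + 48/175z²
  so R(z) = 1 + z + 48/175z².

Solve |R(x)|<1 on ℝ⁻.
x=-0.76: |R|=0.3984
R=1: x+48/175x²=0 ⇒ x=−175/48=-3.6458; min R=1−1/(4·48/175)=0.0885>−1
Confirm numerically:
  x=-2.538: |R|=0.22880 <1
  x=-1.904: |R|=0.09034 <1
  x=-1.805: |R|=0.08863 <1
  x=-4.185: |R|=1.61890 >1
  x=-3.831: |R|=1.19457 >1
Interval (-3.6458, 0).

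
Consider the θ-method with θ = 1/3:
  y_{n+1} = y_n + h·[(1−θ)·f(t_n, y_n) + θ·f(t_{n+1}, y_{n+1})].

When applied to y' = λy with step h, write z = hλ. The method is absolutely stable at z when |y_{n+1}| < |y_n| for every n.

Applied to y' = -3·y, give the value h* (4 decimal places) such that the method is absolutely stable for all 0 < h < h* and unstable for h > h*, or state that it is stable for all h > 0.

On y'=λy, z=hλ:
  y_{n+1} = y_n + z·[2/3·y_n + 1/3·y_{n+1}] ⇒ (1 − 1/3z)y_{n+1} = (1 + 2/3z)y_n
  ⇒ R(z) = (1 + 2/3z)/(1 − 1/3z).

Solve |R(x)|<1 on ℝ⁻.
x=-0.67: |R|=0.4523
R=−1: 1+2/3x = −1+1/3x ⇒ -1/3x=2 ⇒ x=2/(-1/3)=-6.0000
Confirm numerically:
  x=-4.788: |R|=0.84438 <1
  x=-4.559: |R|=0.80937 <1
  x=-2.981: |R|=0.49523 <1
  x=-2.633: |R|=0.40227 <1
  x=-6.596: |R|=1.06211 >1
  x=-6.333: |R|=1.03568 >1
Interval (-6.0000, 0).

(-6.0000,0); λ=-3 ⇒ h* = (6)/3 = 2.0000.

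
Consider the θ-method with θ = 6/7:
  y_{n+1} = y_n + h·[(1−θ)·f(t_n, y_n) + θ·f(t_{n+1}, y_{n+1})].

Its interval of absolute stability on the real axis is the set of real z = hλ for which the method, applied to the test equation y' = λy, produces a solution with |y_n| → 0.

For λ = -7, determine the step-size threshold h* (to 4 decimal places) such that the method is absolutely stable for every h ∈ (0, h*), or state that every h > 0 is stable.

(−∞, 0) — no finite endpoint. Any h>0 works for λ=-7.

On y'=λy, z=hλ:
  y_{n+1} = y_n + z·[1/7·y_n + 6/7·y_{n+1}] ⇒ (1 − 6/7z)y_{n+1} = (1 + 1/7z)y_n
  R(z) = (1 + 1/7z)/(1 − 6/7z).

Solve |R(x)|<1 on ℝ⁻.
x=-0.73: |R|=0.5510
x=-2: |R|=0.2632
x=-10: |R|=0.0448
x=-100: |R|=0.1532
θ=6/7≥1/2 ⇒ |1+1/7x|<|1−6/7x| ∀x<0 ⇒ interval (−∞,0).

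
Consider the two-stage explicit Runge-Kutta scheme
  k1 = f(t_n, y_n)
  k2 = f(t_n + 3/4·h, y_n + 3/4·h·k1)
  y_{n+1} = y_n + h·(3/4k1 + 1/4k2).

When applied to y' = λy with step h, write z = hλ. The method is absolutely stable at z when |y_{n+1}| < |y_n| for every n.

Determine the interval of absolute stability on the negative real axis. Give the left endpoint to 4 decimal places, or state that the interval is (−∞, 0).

Set f=λy, z=hλ:
  k1=λy_n ⇒ h·k1=z·y_n;  k2=λ(1+3/4z)y_n ⇒ h·k2=z(1+3/4z)y_n
  y_{n+1}/y_n = 1 + 3/4z + 1/4z(1+3/4z) = 1 + z + 3/16z²
  ⇒ R(z) = 1 + z + 3/16z².

Boundary: |R(x)|=1, x<0.
x=-1.69: |R|=0.1545
R=1: x+3/16x²=0 ⇒ x=−16/3=-5.3333; min R=1−1/(4·3/16)=-0.3333>−1
Confirm numerically:
  x=-4.784: |R|=0.50725 <1
  x=-4.555: |R|=0.33525 <1
  x=-2.254: |R|=0.30140 <1
  x=-5.798: |R|=1.50515 >1
  x=-5.669: |R|=1.35679 >1
Interval (-5.3333, 0).

(-5.3333, 0).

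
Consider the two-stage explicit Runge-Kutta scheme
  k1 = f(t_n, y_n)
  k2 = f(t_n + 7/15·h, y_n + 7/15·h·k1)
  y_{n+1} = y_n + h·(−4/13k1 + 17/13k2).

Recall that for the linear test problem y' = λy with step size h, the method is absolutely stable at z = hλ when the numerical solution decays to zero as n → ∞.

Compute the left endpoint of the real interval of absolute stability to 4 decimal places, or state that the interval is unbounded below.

z* = -1.6387.

Test eqn y'=λy, z=hλ:
  k1=λy_n ⇒ h·k1=z·y_n;  k2=λ(1+7/15z)y_n ⇒ h·k2=z(1+7/15z)y_n
  y_{n+1}/y_n = 1 − 4/13z + 17/13z(1+7/15z) = 1 + z + 119/195z²
  R(z) = 1 + z + 119/195z².

Find x<0 with |R(x)|<1.
x=-0.52: |R|=0.6450
R=1: x+119/195x²=0 ⇒ x=−195/119=-1.6387; min R=1−1/(4·119/195)=0.5903>−1
Confirm numerically:
  x=-1.604: |R|=0.96608 <1
  x=-1.070: |R|=0.62868 <1
  x=-0.874: |R|=0.59216 <1
  x=-1.990: |R|=1.42668 >1
  x=-1.743: |R|=1.11099 >1
  x=-1.717: |R|=1.08209 >1
So |R|<1 on (-1.6387, 0).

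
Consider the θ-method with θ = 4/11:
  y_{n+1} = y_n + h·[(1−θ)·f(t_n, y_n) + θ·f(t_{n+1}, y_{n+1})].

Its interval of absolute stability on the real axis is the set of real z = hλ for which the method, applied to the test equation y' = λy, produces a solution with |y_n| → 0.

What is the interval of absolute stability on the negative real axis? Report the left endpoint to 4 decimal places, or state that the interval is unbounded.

(-7.3333, 0).

Set f=λy, z=hλ:
  y_{n+1} = y_n + z·[7/11·y_n + 4/11·y_{n+1}] ⇒ (1 − 4/11z)y_{n+1} = (1 + 7/11z)y_n
  ⇒ R(z) = (1 + 7/11z)/(1 − 4/11z).

Need |R(x)|<1, x<0.
x=-0.59: |R|=0.5142
R=−1: 1+7/11x = −1+4/11x ⇒ -3/11x=2 ⇒ x=2/(-3/11)=-7.3333
Confirm numerically:
  x=-6.377: |R|=0.92141 <1
  x=-6.053: |R|=0.89092 <1
  x=-4.307: |R|=0.67837 <1
  x=-3.212: |R|=0.48155 <1
  x=-7.705: |R|=1.02666 >1
  x=-7.538: |R|=1.01492 >1
  x=-7.452: |R|=1.00872 >1
So |R|<1 on (-7.3333, 0).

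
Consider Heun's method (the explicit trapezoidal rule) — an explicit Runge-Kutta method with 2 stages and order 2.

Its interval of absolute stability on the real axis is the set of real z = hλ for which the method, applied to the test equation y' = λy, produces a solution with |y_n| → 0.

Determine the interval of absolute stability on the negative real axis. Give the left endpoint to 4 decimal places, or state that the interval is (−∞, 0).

z∈(-2.0000,0).

With y'=λy (z=hλ):
  order 2, 2-stage ⇒ R(z)=1+z+z^2/2
  (e.g. R(-0.34)=0.71780, |R|=0.71780)

Find x<0 with |R(x)|<1.
x=-0.34: |R|=0.7178
|R(-1.97)|=0.9704 |R(-1.7)|=0.7450 |R(-1.69)|=0.7380
Bisect:
  x_lo=-2.8449 |R|=2.2019  x_hi=-0.3975 |R|=0.6815
  mid=-1.62121 |R|=0.69295 →hi
  mid=-2.23307 |R|=1.26023 →lo
  mid=-1.92714 |R|=0.92979 →hi
  mid=-2.08011 |R|=1.08331 →lo
  mid=-2.00362 |R|=1.00363 →lo
  mid=-1.96538 |R|=0.96598 →hi
  mid=-1.98450 |R|=0.98462 →hi
  ...
  [-2.00004,-1.99989] ⇒ x*=-2.0000
Stable set (-2.0000, 0).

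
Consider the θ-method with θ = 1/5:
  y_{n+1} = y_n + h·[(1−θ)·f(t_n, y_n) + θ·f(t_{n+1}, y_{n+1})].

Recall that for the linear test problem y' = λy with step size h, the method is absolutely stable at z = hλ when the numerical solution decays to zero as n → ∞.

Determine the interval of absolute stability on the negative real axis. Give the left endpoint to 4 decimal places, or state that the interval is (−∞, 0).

(-3.3333, 0).

With y'=λy (z=hλ):
  y_{n+1} = y_n + z·[4/5·y_n + 1/5·y_{n+1}] ⇒ (1 − 1/5z)y_{n+1} = (1 + 4/5z)y_n
  so R(z) = (1 + 4/5z)/(1 − 1/5z).

Find x<0 with |R(x)|<1.
x=-0.42: |R|=0.6125
R=−1: 1+4/5x = −1+1/5x ⇒ -3/5x=2 ⇒ x=2/(-3/5)=-3.3333
Confirm numerically:
  x=-2.866: |R|=0.82176 <1
  x=-2.848: |R|=0.81448 <1
  x=-2.326: |R|=0.58750 <1
  x=-3.899: |R|=1.19070 >1
  x=-3.637: |R|=1.10548 >1
  x=-3.565: |R|=1.08114 >1
Stable set (-3.3333, 0).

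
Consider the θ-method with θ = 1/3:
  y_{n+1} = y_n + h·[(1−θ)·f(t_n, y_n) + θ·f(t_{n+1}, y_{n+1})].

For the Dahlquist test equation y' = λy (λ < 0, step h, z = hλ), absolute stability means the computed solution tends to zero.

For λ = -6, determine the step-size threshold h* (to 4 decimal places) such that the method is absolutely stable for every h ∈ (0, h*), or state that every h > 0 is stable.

On y'=λy, z=hλ:
  y_{n+1} = y_n + z·[2/3·y_n + 1/3·y_{n+1}] ⇒ (1 − 1/3z)y_{n+1} = (1 + 2/3z)y_n
  so R(z) = (1 + 2/3z)/(1 − 1/3z).

Boundary: |R(x)|=1, x<0.
x=-0.66: |R|=0.4590
R=−1: 1+2/3x = −1+1/3x ⇒ -1/3x=2 ⇒ x=2/(-1/3)=-6.0000
Confirm numerically:
  x=-5.099: |R|=0.88875 <1
  x=-3.112: |R|=0.52749 <1
  x=-2.951: |R|=0.48765 <1
  x=-2.649: |R|=0.40680 <1
  x=-6.355: |R|=1.03795 >1
  x=-6.236: |R|=1.02555 >1
  x=-6.121: |R|=1.01327 >1
Interval (-6.0000, 0).

(-6.0000,0); λ=-6 ⇒ h* = (6)/6 = 1.0000.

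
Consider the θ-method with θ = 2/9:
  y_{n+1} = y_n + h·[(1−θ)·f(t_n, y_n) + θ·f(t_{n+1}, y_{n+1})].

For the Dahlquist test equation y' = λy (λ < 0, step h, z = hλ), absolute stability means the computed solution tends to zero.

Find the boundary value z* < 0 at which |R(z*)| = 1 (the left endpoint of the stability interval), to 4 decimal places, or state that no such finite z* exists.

left endpoint -3.6000.

Set f=λy, z=hλ:
  y_{n+1} = y_n + z·[7/9·y_n + 2/9·y_{n+1}] ⇒ (1 − 2/9z)y_{n+1} = (1 + 7/9z)y_n
  Hence R(z) = (1 + 7/9z)/(1 − 2/9z).

Find x<0 with |R(x)|<1.
x=-0.78: |R|=0.3352
R=−1: 1+7/9x = −1+2/9x ⇒ -5/9x=2 ⇒ x=2/(-5/9)=-3.6000
Confirm numerically:
  x=-3.417: |R|=0.94221 <1
  x=-3.279: |R|=0.89684 <1
  x=-1.849: |R|=0.31052 <1
  x=-1.716: |R|=0.24228 <1
  x=-3.855: |R|=1.07630 >1
  x=-3.680: |R|=1.02445 >1
Stable set (-3.6000, 0).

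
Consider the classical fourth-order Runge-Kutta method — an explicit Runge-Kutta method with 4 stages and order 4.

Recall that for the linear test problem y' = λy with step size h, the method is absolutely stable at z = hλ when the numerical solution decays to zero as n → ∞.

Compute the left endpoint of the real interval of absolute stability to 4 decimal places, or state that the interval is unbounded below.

Test eqn y'=λy, z=hλ:
  order 4, 4-stage ⇒ R(z)=1+z+z^2/2+z^3/6+z^4/24
  (e.g. R(-0.34)=0.71181, |R|=0.71181)

Solve |R(x)|<1 on ℝ⁻.
x=-0.34: |R|=0.7118
|R(-1.78)|=0.2825 |R(-1.62)|=0.2706 |R(-1.24)|=0.3095
Bisect:
  x_lo=-3.3123 |R|=2.1319  x_hi=-0.1486 |R|=0.8619
  mid=-1.73043 |R|=0.27677 →hi
  mid=-2.52134 |R|=0.66971 →hi
  mid=-2.91680 |R|=1.21706 →lo
  mid=-2.71907 |R|=0.90466 →hi
  mid=-2.81794 |R|=1.05034 →lo
  mid=-2.76850 |R|=0.97498 →hi
  mid=-2.79322 |R|=1.01202 →lo
  mid=-2.78086 |R|=0.99334 →hi
  mid=-2.78704 |R|=1.00264 →lo
  mid=-2.78395 |R|=0.99798 →hi
  ...
  [-2.78530,-2.78511] ⇒ x*=-2.7853
So |R|<1 on (-2.7853, 0).

z* = -2.7853.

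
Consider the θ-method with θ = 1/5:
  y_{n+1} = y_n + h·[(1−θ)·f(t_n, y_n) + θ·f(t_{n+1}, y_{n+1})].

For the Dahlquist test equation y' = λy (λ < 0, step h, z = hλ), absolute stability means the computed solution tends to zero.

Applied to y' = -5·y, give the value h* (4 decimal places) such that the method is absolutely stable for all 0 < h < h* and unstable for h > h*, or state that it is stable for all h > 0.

Set f=λy, z=hλ:
  y_{n+1} = y_n + z·[4/5·y_n + 1/5·y_{n+1}] ⇒ (1 − 1/5z)y_{n+1} = (1 + 4/5z)y_n
  Hence R(z) = (1 + 4/5z)/(1 − 1/5z).

Find x<0 with |R(x)|<1.
x=-0.47: |R|=0.5704
R=−1: 1+4/5x = −1+1/5x ⇒ -3/5x=2 ⇒ x=2/(-3/5)=-3.3333
Confirm numerically:
  x=-3.295: |R|=0.98614 <1
  x=-2.933: |R|=0.84861 <1
  x=-2.797: |R|=0.79364 <1
  x=-3.882: |R|=1.18532 >1
  x=-3.780: |R|=1.15262 >1
  x=-3.593: |R|=1.09066 >1
Interval (-3.3333, 0).

(-3.3333,0); λ=-5 ⇒ h* = (10/3)/5 = 0.6667.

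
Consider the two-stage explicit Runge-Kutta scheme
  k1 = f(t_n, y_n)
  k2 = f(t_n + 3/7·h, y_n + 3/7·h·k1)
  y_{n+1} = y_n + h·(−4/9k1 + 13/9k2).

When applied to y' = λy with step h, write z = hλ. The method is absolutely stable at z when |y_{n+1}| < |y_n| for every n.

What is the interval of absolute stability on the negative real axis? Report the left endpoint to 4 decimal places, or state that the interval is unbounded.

z∈(-1.6154,0).

Test eqn y'=λy, z=hλ:
  k1=λy_n ⇒ h·k1=z·y_n;  k2=λ(1+3/7z)y_n ⇒ h·k2=z(1+3/7z)y_n
  y_{n+1}/y_n = 1 − 4/9z + 13/9z(1+3/7z) = 1 + z + 13/21z²
  R(z) = 1 + z + 13/21z².

Solve |R(x)|<1 on ℝ⁻.
x=-0.34: |R|=0.7316
R=1: x+13/21x²=0 ⇒ x=−21/13=-1.6154; min R=1−1/(4·13/21)=0.5962>−1
Confirm numerically:
  x=-1.501: |R|=0.89371 <1
  x=-1.251: |R|=0.71781 <1
  x=-0.742: |R|=0.59883 <1
  x=-1.750: |R|=1.14583 >1
  x=-1.674: |R|=1.06074 >1
Stable set (-1.6154, 0).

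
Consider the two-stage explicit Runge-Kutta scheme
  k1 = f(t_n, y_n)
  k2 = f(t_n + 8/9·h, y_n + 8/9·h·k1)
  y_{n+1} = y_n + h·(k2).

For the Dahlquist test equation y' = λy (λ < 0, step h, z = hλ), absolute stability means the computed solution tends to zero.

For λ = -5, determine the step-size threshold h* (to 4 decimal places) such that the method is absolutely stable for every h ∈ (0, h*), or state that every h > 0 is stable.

(-1.1250,0); λ=-5 ⇒ h* = (9/8)/5 = 0.2250.

Set f=λy, z=hλ:
  k1=λy_n ⇒ h·k1=z·y_n;  k2=λ(1+8/9z)y_n ⇒ h·k2=z(1+8/9z)y_n
  y_{n+1}/y_n = 1 + z(1+8/9z) = 1 + z + 8/9z²
  Hence R(z) = 1 + z + 8/9z².

Boundary: |R(x)|=1, x<0.
x=-1.54: |R|=1.5681
R=1: x+8/9x²=0 ⇒ x=−9/8=-1.1250; min R=1−1/(4·8/9)=0.7188>−1
Confirm numerically:
  x=-0.747: |R|=0.74901 <1
  x=-0.572: |R|=0.71883 <1
  x=-0.470: |R|=0.72636 <1
  x=-1.611: |R|=1.69595 >1
  x=-1.547: |R|=1.58030 >1
  x=-1.265: |R|=1.15742 >1
Stable set (-1.1250, 0).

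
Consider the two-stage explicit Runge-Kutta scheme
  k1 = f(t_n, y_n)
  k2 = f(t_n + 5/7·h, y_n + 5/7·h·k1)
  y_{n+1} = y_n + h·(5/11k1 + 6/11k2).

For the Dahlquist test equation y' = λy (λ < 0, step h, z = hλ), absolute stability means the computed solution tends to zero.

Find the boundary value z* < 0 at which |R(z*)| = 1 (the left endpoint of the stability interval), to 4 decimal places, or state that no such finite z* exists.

left endpoint -2.5667.

On y'=λy, z=hλ:
  k1=λy_n ⇒ h·k1=z·y_n;  k2=λ(1+5/7z)y_n ⇒ h·k2=z(1+5/7z)y_n
  y_{n+1}/y_n = 1 + 5/11z + 6/11z(1+5/7z) = 1 + z + 30/77z²
  ⇒ R(z) = 1 + z + 30/77z².

Need |R(x)|<1, x<0.
x=-0.89: |R|=0.4186
R=1: x+30/77x²=0 ⇒ x=−77/30=-2.5667; min R=1−1/(4·30/77)=0.3583>−1
Confirm numerically:
  x=-2.420: |R|=0.86171 <1
  x=-2.337: |R|=0.79088 <1
  x=-1.554: |R|=0.38688 <1
  x=-2.818: |R|=1.27594 >1
  x=-2.725: |R|=1.16810 >1
  x=-2.710: |R|=1.15134 >1
So |R|<1 on (-2.5667, 0).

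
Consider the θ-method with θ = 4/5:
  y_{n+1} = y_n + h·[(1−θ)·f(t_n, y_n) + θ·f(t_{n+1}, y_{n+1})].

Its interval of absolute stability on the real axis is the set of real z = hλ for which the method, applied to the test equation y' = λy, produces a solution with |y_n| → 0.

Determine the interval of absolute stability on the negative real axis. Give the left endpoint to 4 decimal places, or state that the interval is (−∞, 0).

(−∞, 0) — no finite endpoint.

On y'=λy, z=hλ:
  y_{n+1} = y_n + z·[1/5·y_n + 4/5·y_{n+1}] ⇒ (1 − 4/5z)y_{n+1} = (1 + 1/5z)y_n
  so R(z) = (1 + 1/5z)/(1 − 4/5z).

Find x<0 with |R(x)|<1.
x=-1.77: |R|=0.2674
x=-2: |R|=0.2308
x=-10: |R|=0.1111
x=-100: |R|=0.2346
θ=4/5≥1/2 ⇒ |1+1/5x|<|1−4/5x| ∀x<0 ⇒ interval (−∞,0).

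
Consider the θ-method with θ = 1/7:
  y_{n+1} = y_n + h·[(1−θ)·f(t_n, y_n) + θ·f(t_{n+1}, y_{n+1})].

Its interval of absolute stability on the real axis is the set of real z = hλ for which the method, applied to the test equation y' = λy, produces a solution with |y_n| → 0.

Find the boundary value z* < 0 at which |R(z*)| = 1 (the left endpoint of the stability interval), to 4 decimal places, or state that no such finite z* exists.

Set f=λy, z=hλ:
  y_{n+1} = y_n + z·[6/7·y_n + 1/7·y_{n+1}] ⇒ (1 − 1/7z)y_{n+1} = (1 + 6/7z)y_n
  ⇒ R(z) = (1 + 6/7z)/(1 − 1/7z).

Boundary: |R(x)|=1, x<0.
x=-0.34: |R|=0.6757
R=−1: 1+6/7x = −1+1/7x ⇒ -5/7x=2 ⇒ x=2/(-5/7)=-2.8000
Confirm numerically:
  x=-2.499: |R|=0.84156 <1
  x=-1.358: |R|=0.13735 <1
  x=-1.266: |R|=0.07210 <1
  x=-3.215: |R|=1.20313 >1
  x=-3.015: |R|=1.10734 >1
  x=-2.940: |R|=1.07042 >1
Interval (-2.8000, 0).

left endpoint -2.8000.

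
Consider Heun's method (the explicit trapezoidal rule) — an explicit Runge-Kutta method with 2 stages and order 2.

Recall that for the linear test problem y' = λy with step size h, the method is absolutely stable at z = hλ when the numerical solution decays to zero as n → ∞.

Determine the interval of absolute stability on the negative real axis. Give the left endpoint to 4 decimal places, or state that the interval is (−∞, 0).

z∈(-2.0000,0).

Test eqn y'=λy, z=hλ:
  order 2, 2-stage ⇒ R(z)=1+z+z^2/2
  (e.g. R(-0.34)=0.71780, |R|=0.71780)

Need |R(x)|<1, x<0.
x=-0.34: |R|=0.7178
|R(-2.26)|=1.2938 |R(-1.78)|=0.8042 |R(-0.81)|=0.5181
Bisect:
  x_lo=-2.3931 |R|=1.4704  x_hi=-0.1916 |R|=0.8268
  mid=-1.29233 |R|=0.54273 →hi
  mid=-1.84271 |R|=0.85508 →hi
  mid=-2.11790 |R|=1.12485 →lo
  mid=-1.98031 |R|=0.98050 →hi
  mid=-2.04910 |R|=1.05031 →lo
  mid=-2.01470 |R|=1.01481 →lo
  mid=-1.99751 |R|=0.99751 →hi
  mid=-2.00610 |R|=1.00612 →lo
  mid=-2.00180 |R|=1.00181 →lo
  ...
  [-2.00006,-1.99992] ⇒ x*=-2.0000
So |R|<1 on (-2.0000, 0).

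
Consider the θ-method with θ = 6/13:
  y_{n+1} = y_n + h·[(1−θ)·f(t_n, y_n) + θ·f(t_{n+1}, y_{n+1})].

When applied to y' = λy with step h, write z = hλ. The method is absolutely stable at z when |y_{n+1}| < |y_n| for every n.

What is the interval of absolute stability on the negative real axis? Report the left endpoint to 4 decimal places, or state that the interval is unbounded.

Set f=λy, z=hλ:
  y_{n+1} = y_n + z·[7/13·y_n + 6/13·y_{n+1}] ⇒ (1 − 6/13z)y_{n+1} = (1 + 7/13z)y_n
  R(z) = (1 + 7/13z)/(1 − 6/13z).

Need |R(x)|<1, x<0.
x=-0.41: |R|=0.6552
R=−1: 1+7/13x = −1+6/13x ⇒ -1/13x=2 ⇒ x=2/(-1/13)=-26.0000
Confirm numerically:
  x=-21.511: |R|=0.96840 <1
  x=-19.394: |R|=0.94893 <1
  x=-16.887: |R|=0.92029 <1
  x=-26.248: |R|=1.00145 >1
  x=-26.167: |R|=1.00098 >1
So |R|<1 on (-26.0000, 0).

z∈(-26.0000,0).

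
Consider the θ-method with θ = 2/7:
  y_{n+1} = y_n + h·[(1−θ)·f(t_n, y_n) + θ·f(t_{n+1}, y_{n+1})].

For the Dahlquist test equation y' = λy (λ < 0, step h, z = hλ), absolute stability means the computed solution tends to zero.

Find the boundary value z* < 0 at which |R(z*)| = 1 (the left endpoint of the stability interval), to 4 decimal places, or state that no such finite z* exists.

Test eqn y'=λy, z=hλ:
  y_{n+1} = y_n + z·[5/7·y_n + 2/7·y_{n+1}] ⇒ (1 − 2/7z)y_{n+1} = (1 + 5/7z)y_n
  ⇒ R(z) = (1 + 5/7z)/(1 − 2/7z).

Solve |R(x)|<1 on ℝ⁻.
x=-1.2: |R|=0.1064
R=−1: 1+5/7x = −1+2/7x ⇒ -3/7x=2 ⇒ x=2/(-3/7)=-4.6667
Confirm numerically:
  x=-4.205: |R|=0.91012 <1
  x=-3.203: |R|=0.67246 <1
  x=-2.933: |R|=0.59576 <1
  x=-4.872: |R|=1.03679 >1
  x=-4.726: |R|=1.01082 >1
Stable set (-4.6667, 0).

left endpoint -4.6667.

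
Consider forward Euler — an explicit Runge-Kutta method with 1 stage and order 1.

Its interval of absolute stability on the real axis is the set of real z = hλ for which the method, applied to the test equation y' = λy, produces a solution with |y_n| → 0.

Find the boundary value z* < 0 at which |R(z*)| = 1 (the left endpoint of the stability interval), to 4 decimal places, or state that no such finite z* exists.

Test eqn y'=λy, z=hλ:
  order 1, 1-stage ⇒ R(z)=1+z
  (e.g. R(-1.06)=-0.06000, |R|=0.06000)

Solve |R(x)|<1 on ℝ⁻.
x=-1.06: |R|=0.0600
|R(-1.42)|=0.4200 |R(-1.29)|=0.2900 |R(-0.8)|=0.2000
Bisect:
  x_lo=-2.4502 |R|=1.4502  x_hi=-0.3193 |R|=0.6807
  mid=-1.38474 |R|=0.38474 →hi
  mid=-1.91746 |R|=0.91746 →hi
  mid=-2.18382 |R|=1.18382 →lo
  mid=-2.05064 |R|=1.05064 →lo
  mid=-1.98405 |R|=0.98405 →hi
  mid=-2.01734 |R|=1.01734 →lo
  mid=-2.00069 |R|=1.00069 →lo
  mid=-1.99237 |R|=0.99237 →hi
  mid=-1.99653 |R|=0.99653 →hi
  ...
  [-2.00004,-1.99991] ⇒ x*=-2.0000
So |R|<1 on (-2.0000, 0).

z* = -2.0000.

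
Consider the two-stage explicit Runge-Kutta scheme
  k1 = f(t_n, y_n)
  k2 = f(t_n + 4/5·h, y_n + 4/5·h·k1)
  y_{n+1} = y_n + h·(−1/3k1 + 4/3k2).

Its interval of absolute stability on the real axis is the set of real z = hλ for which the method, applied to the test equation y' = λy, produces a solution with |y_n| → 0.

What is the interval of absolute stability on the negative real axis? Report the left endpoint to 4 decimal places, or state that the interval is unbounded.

On y'=λy, z=hλ:
  k1=λy_n ⇒ h·k1=z·y_n;  k2=λ(1+4/5z)y_n ⇒ h·k2=z(1+4/5z)y_n
  y_{n+1}/y_n = 1 − 1/3z + 4/3z(1+4/5z) = 1 + z + 16/15z²
  Hence R(z) = 1 + z + 16/15z².

Boundary: |R(x)|=1, x<0.
x=-0.43: |R|=0.7672
R=1: x+16/15x²=0 ⇒ x=−15/16=-0.9375; min R=1−1/(4·16/15)=0.7656>−1
Confirm numerically:
  x=-0.915: |R|=0.97804 <1
  x=-0.617: |R|=0.78907 <1
  x=-0.441: |R|=0.76645 <1
  x=-1.099: |R|=1.18932 >1
  x=-1.091: |R|=1.17863 >1
So |R|<1 on (-0.9375, 0).

(-0.9375, 0).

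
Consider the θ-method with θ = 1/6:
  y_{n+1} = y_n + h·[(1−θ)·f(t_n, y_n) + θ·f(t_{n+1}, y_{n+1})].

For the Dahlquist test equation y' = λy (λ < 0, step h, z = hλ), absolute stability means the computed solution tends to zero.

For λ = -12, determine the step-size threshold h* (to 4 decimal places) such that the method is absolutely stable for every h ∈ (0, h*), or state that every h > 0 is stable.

Set f=λy, z=hλ:
  y_{n+1} = y_n + z·[5/6·y_n + 1/6·y_{n+1}] ⇒ (1 − 1/6z)y_{n+1} = (1 + 5/6z)y_n
  R(z) = (1 + 5/6z)/(1 − 1/6z).

Boundary: |R(x)|=1, x<0.
x=-0.64: |R|=0.4217
R=−1: 1+5/6x = −1+1/6x ⇒ -2/3x=2 ⇒ x=2/(-2/3)=-3.0000
Confirm numerically:
  x=-2.472: |R|=0.75071 <1
  x=-1.902: |R|=0.44419 <1
  x=-1.872: |R|=0.42683 <1
  x=-3.352: |R|=1.15056 >1
  x=-3.257: |R|=1.11105 >1
  x=-3.229: |R|=1.09925 >1
Interval (-3.0000, 0).

(-3.0000,0); λ=-12 ⇒ h* = (3)/12 = 0.2500.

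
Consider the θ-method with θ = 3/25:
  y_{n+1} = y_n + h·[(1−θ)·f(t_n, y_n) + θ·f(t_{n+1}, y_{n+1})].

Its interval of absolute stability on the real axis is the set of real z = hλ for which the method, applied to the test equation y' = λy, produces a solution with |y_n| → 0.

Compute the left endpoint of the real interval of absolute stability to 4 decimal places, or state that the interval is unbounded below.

On y'=λy, z=hλ:
  y_{n+1} = y_n + z·[22/25·y_n + 3/25·y_{n+1}] ⇒ (1 − 3/25z)y_{n+1} = (1 + 22/25z)y_n
  R(z) = (1 + 22/25z)/(1 − 3/25z).

Need |R(x)|<1, x<0.
x=-1.14: |R|=0.0028
R=−1: 1+22/25x = −1+3/25x ⇒ -19/25x=2 ⇒ x=2/(-19/25)=-2.6316
Confirm numerically:
  x=-2.474: |R|=0.90766 <1
  x=-2.372: |R|=0.84643 <1
  x=-2.284: |R|=0.79267 <1
  x=-1.905: |R|=0.55055 <1
  x=-2.992: |R|=1.20155 >1
  x=-2.780: |R|=1.08458 >1
  x=-2.718: |R|=1.04953 >1
Stable set (-2.6316, 0).

left endpoint -2.6316.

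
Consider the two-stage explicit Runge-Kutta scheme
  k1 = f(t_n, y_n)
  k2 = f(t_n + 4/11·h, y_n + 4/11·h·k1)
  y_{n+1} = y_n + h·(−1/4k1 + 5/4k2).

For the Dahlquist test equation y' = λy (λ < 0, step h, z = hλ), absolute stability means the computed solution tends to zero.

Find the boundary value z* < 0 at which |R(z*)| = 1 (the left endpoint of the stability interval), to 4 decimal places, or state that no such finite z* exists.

On y'=λy, z=hλ:
  k1=λy_n ⇒ h·k1=z·y_n;  k2=λ(1+4/11z)y_n ⇒ h·k2=z(1+4/11z)y_n
  y_{n+1}/y_n = 1 − 1/4z + 5/4z(1+4/11z) = 1 + z + 5/11z²
  so R(z) = 1 + z + 5/11z².

Solve |R(x)|<1 on ℝ⁻.
x=-0.38: |R|=0.6856
R=1: x+5/11x²=0 ⇒ x=−11/5=-2.2000; min R=1−1/(4·5/11)=0.4500>−1
Confirm numerically:
  x=-1.961: |R|=0.78696 <1
  x=-1.670: |R|=0.59768 <1
  x=-0.924: |R|=0.46408 <1
  x=-2.763: |R|=1.70708 >1
  x=-2.458: |R|=1.28826 >1
So |R|<1 on (-2.2000, 0).

left endpoint -2.2000.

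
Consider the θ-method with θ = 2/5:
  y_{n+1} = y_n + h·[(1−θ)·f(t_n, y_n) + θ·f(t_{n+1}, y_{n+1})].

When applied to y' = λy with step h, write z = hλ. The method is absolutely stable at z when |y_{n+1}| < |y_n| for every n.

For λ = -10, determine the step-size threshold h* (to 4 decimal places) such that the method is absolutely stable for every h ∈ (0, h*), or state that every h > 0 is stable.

(-10.0000,0); λ=-10 ⇒ h* = (10)/10 = 1.0000.

On y'=λy, z=hλ:
  y_{n+1} = y_n + z·[3/5·y_n + 2/5·y_{n+1}] ⇒ (1 − 2/5z)y_{n+1} = (1 + 3/5z)y_n
  so R(z) = (1 + 3/5z)/(1 − 2/5z).

Find x<0 with |R(x)|<1.
x=-0.89: |R|=0.3437
R=−1: 1+3/5x = −1+2/5x ⇒ -1/5x=2 ⇒ x=2/(-1/5)=-10.0000
Confirm numerically:
  x=-7.501: |R|=0.87506 <1
  x=-7.402: |R|=0.86881 <1
  x=-6.131: |R|=0.77587 <1
  x=-5.599: |R|=0.72830 <1
  x=-10.544: |R|=1.02085 >1
  x=-10.395: |R|=1.01532 >1
Interval (-10.0000, 0).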